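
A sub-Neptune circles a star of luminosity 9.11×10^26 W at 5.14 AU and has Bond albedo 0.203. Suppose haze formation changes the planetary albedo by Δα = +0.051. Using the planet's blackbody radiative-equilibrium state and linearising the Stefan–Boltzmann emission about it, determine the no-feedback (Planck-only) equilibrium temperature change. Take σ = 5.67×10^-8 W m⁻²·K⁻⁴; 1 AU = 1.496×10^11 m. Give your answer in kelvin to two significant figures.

-2.3 K

Orbital distance: d = 5.14 AU = 7.689×10^11 m.
Spreading L over a sphere of radius d: S = 9.11×10^26/(4π·7.69×10^11²) = 122.6 W m⁻².
Reference equilibrium: T_e = [S(1−α)/(4σ)]^(1/4) = 144.1 K.
ΔF = −(S/4)Δα = −(122.6/4)×(+0.051) = -1.563 W m⁻².
The Planck feedback parameter is 4σT_e³ = 0.6783 W m⁻²/K.
ΔT₀ = ΔF/λ_P = -1.563/0.6783 = -2.30 K.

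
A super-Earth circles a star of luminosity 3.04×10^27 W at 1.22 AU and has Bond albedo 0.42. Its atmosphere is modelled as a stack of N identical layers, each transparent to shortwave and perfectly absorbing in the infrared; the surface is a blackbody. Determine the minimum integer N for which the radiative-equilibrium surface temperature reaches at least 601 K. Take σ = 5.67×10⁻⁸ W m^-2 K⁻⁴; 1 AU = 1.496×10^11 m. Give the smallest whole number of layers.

Orbital distance: d = 1.22 AU = 1.825×10^11 m.
S = L/(4πd²) = 7262 W m^-2.
The effective emission temperature is T_e = [S(1−α)/(4σ)]^¼ = 369.2 K.
Need (N+1)T_e⁴ ≥ T_s⁴, i.e. N+1 ≥ (601/369.2)⁴ = 7.025.
So N ≥ 6.025; the smallest integer is N = 7.

7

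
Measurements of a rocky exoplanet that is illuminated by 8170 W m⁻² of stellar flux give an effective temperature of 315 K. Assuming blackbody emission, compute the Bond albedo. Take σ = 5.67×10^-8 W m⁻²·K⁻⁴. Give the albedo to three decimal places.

0.727

Rearranging the radiative balance, α = 1 − 4σT⁴/S.
σT⁴ = 558.2 W m⁻², so 4σT⁴ = 2233 W m⁻².
1−α = 2233/8170 = 0.2733, so α = 0.7267.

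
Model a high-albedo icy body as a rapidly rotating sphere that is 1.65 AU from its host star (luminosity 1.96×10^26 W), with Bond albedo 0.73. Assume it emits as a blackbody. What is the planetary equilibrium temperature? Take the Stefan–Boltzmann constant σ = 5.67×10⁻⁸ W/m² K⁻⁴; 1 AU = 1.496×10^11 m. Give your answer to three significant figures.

132 K

d = 1.65 × 1.496×10^11 m = 2.468×10^11 m.
Flux at the orbit: S = L/(4πd²) = 1.96×10^26/(4π·(2.47×10^11)²) = 256.0 W/m².
Absorbed flux (global mean): S(1−α)/4 = 256.0·0.27/4 = 17.28 W/m².
In equilibrium σT⁴ equals this, so T = 132.1 K.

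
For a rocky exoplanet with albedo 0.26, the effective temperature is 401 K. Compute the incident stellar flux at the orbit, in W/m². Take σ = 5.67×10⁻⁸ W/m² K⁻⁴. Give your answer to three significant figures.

Invert the energy balance for S: S = 4σT⁴/(1−α).
The emitted flux is σT⁴ = 1466 W/m².
S = 4·1466/0.74 = 7925 W/m².

7920 W/m²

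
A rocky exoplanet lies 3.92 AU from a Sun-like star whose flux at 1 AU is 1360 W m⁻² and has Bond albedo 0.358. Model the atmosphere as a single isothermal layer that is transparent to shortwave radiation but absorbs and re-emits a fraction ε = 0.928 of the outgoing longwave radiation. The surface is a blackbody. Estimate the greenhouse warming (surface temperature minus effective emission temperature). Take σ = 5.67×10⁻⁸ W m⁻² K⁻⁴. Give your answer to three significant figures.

Flux at the orbit: S = 1360/(3.92)² = 88.50 W m⁻².
Effective emission temperature (TOA balance): σT_e⁴ = S(1−α)/4 = 14.21 W m⁻² → T_e = 125.8 K.
For a single slab of emissivity ε, T_s⁴ = 2T_e⁴/(2−ε); thus T_s = 125.8·(1.866)^(1/4) = 147.0 K.
T_s − T_e = 147.0 − 125.8 = 21.23 K.

21.2 kelvin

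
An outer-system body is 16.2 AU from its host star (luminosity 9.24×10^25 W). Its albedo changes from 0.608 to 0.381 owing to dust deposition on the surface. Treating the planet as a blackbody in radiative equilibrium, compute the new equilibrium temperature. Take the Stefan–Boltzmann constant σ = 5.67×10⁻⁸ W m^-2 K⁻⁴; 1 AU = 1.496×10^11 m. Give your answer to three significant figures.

43.0 K

d = 16.2 × 1.496×10^11 m = 2.424×10^12 m.
S = L/(4πd²) = 1.252 W m^-2.
T₂ = [S(1−α₂)/(4σ)]^(1/4) = [1.252·0.619/(4σ)]^(1/4) = 42.99 K.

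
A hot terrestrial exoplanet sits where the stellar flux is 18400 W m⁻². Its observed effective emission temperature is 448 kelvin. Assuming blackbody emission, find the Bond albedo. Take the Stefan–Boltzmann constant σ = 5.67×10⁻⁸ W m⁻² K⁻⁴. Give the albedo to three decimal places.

0.503

From σT⁴ = S(1−α)/4 we invert for α: 1−α = 4σT⁴/S.
σT⁴ = 2284 W m⁻², so 4σT⁴ = 9136 W m⁻².
Hence α = 1 − 9136/18400 = 0.5035.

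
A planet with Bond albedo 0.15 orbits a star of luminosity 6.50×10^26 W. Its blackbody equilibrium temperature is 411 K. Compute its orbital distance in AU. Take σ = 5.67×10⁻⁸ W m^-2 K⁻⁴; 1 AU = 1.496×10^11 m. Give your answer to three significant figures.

The flux needed for this T is 4σT⁴/(1−0.15) = 7614 W m^-2.
S = L/(4πd²) → d = √(L/4πS) = √(6.50×10^26/(4π·7614)) = 8.242×10^10 m = 0.5510 AU.

0.551 AU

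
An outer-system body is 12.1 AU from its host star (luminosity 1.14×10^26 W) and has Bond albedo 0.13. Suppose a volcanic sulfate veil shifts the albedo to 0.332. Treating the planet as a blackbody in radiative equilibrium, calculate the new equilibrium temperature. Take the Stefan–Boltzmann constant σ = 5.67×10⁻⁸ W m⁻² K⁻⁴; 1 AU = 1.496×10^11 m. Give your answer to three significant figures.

53.4 kelvin

Orbital distance: d = 12.1 AU = 1.810×10^12 m.
Flux at the orbit: S = L/(4πd²) = 1.14×10^26/(4π·(1.81×10^12)²) = 2.769 W m⁻².
With the new albedo, S(1−α₂)/4 = 0.4624 W m⁻², so T₂ = 53.44 K.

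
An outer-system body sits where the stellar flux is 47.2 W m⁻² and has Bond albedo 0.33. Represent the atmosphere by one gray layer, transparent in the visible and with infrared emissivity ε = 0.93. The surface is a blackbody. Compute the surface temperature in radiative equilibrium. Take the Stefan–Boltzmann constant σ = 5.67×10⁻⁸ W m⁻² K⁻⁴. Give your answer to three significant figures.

At the top of the atmosphere, σT_e⁴ = S(1−α)/4 = 7.906 W m⁻², giving T_e = 108.7 K.
For a single slab of emissivity ε, T_s⁴ = 2T_e⁴/(2−ε); thus T_s = 108.7·(1.869)^(1/4) = 127.1 K.

127 K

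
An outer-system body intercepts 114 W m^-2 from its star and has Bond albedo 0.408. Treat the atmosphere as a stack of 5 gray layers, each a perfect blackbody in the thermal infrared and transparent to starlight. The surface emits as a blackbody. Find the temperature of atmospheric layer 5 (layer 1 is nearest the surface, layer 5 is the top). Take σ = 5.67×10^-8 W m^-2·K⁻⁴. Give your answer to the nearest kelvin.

131 K

Top-of-atmosphere balance: σT_e⁴ = S(1−α)/4 = 16.87 W m^-2 → T_e = 131.3 K.
In the N-layer model, layer k (counted from the surface) has T_k = (N+1−k)^(1/4)·T_e.
With k = 5: T_5 = (5+1−5)^¼·131.3 K = 131.3 K.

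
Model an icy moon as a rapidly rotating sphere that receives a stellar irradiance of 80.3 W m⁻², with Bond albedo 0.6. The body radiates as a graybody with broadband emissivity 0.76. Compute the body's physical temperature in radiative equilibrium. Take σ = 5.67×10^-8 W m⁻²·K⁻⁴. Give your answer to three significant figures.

117 K

Absorbed flux (global mean): S(1−α)/4 = 80.30·0.4/4 = 8.030 W m⁻².
Radiative balance εσT⁴ = 8.030 gives T = [8.030/(0.76·σ)]^(1/4) = 116.8 K.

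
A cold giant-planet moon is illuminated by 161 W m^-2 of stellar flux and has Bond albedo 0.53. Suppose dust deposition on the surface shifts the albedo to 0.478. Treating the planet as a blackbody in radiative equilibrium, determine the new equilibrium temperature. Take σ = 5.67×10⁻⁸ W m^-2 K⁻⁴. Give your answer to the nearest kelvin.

139 K

T₂ = [S(1−α₂)/(4σ)]^(1/4) = [161.0·0.522/(4σ)]^(1/4) = 138.7 K.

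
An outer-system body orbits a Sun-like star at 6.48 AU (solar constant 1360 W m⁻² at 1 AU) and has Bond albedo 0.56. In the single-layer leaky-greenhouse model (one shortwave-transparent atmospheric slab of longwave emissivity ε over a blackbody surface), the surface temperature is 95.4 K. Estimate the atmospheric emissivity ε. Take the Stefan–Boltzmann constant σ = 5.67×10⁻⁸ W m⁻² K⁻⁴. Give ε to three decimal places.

0.483

Flux at the orbit: S = 1360/(6.48)² = 32.39 W m⁻².
TOA balance gives T_e = 89.03 K.
T_s⁴ = T_e⁴·2/(2−ε) → ε = 2 − 2(T_e/T_s)⁴ = 2 − 2·(89.03/95.4)⁴ = 0.4828.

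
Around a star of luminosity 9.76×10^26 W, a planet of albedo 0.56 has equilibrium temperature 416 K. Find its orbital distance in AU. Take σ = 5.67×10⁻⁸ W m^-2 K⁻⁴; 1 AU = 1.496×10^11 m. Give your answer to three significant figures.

0.474 AU

Energy balance gives S = 4σT⁴/(1−α) = 15440 W m^-2.
S = L/(4πd²) → d = √(L/4πS) = √(9.76×10^26/(4π·15440)) = 7.093×10^10 m = 0.4741 AU.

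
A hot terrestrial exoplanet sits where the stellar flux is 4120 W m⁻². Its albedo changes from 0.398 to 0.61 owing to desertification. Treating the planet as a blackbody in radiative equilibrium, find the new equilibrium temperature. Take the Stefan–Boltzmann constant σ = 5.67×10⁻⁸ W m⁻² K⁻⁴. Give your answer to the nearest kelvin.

With the new albedo, S(1−α₂)/4 = 401.7 W m⁻², so T₂ = 290.1 K.

290 kelvin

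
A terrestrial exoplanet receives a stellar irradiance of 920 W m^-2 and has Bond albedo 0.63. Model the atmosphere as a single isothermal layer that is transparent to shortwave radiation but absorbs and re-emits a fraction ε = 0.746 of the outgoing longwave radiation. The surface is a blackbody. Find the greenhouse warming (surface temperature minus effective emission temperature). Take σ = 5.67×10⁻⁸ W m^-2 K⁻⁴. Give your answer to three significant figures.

24.4 K

Effective emission temperature (TOA balance): σT_e⁴ = S(1−α)/4 = 85.10 W m^-2 → T_e = 196.8 K.
Surface balance with a leaky layer gives σT_s⁴ = σT_e⁴·2/(2−ε), so T_s = T_e·[2/(2−0.746)]^(1/4) = 221.2 K.
The atmosphere warms the surface by 24.36 K.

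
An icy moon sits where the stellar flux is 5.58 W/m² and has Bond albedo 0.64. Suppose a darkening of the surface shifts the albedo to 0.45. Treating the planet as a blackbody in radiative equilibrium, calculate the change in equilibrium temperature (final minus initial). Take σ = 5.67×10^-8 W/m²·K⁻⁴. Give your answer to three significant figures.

6.10 K

With α = 0.64, T₁ = 54.55 K.
After:  T₂ = [5.580·0.55/(4σ)]^(1/4) = 60.65 K.
ΔT = T₂ − T₁ = 6.097 K.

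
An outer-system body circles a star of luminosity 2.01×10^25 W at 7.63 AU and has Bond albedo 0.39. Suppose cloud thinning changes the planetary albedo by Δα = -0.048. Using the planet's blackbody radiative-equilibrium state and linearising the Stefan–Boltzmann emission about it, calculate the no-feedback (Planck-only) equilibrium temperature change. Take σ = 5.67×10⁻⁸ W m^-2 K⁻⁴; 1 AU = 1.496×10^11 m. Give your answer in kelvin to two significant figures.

d = 7.63 × 1.496×10^11 m = 1.141×10^12 m.
Flux at the orbit: S = L/(4πd²) = 2.01×10^25/(4π·(1.14×10^12)²) = 1.228 W m^-2.
The baseline emission temperature is T_e = 42.63 K.
The change in absorbed flux is Δ[S(1−α)/4] = −SΔα/4 = 0.01473 W m^-2.
Planck response: λ_P = 4σT_e³ = 4·5.67×10⁻⁸·(42.63)³ = 0.01757 W m^-2/K.
ΔT₀ = ΔF/λ_P = 0.01473/0.01757 = 0.839 K.

0.84 K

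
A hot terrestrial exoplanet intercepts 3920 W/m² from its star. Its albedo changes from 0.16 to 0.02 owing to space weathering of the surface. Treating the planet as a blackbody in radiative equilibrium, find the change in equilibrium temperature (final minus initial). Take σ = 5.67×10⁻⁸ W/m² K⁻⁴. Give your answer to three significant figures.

13.6 kelvin

With α = 0.16, T₁ = 347.1 K.
After:  T₂ = [3920·0.98/(4σ)]^(1/4) = 360.8 K.
ΔT = T₂ − T₁ = 13.64 K.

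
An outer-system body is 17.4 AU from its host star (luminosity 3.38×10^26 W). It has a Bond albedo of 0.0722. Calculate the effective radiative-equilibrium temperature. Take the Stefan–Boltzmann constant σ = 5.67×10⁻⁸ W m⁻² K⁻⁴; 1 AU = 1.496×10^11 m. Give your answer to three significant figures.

63.5 K

d = 17.4 × 1.496×10^11 m = 2.603×10^12 m.
Flux at the orbit: S = L/(4πd²) = 3.38×10^26/(4π·(2.60×10^12)²) = 3.970 W m⁻².
The planet absorbs (1−α)S over its disc πR² and re-emits over 4πR², so the mean absorbed flux is (1−0.0722)·3.970/4 = 0.9207 W m⁻².
Set σT⁴ = 0.9207 → T = (0.9207/σ)^(1/4) = 63.48 K.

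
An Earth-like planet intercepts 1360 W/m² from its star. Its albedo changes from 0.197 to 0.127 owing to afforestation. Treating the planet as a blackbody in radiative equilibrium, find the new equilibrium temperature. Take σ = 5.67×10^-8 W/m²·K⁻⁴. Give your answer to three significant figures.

269 kelvin

With the new albedo, S(1−α₂)/4 = 296.8 W/m², so T₂ = 269.0 K.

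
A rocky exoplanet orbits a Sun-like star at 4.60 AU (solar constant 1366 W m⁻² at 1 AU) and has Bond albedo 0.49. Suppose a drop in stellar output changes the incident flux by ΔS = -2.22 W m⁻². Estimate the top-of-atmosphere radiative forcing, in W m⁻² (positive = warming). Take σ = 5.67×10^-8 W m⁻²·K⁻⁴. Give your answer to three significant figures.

-0.283 W m⁻²

Irradiance scales as 1/d², so S = 1366 W m⁻² × (1/4.60)² = 64.56 W m⁻².
Only a fraction (1−α) is absorbed and it's spread over 4πR², so ΔF = (1−α)ΔS/4 = -0.2831 W m⁻².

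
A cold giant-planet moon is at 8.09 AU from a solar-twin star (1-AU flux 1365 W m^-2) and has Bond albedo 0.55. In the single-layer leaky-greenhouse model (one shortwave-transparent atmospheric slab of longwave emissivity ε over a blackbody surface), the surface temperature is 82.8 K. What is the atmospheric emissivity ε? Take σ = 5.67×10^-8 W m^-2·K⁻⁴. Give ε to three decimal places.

By the inverse-square law, S = 1365/8.09² = 20.86 W m^-2.
TOA balance gives T_e = 80.20 K.
Inverting T_s⁴ = 2T_e⁴/(2−ε): (T_e/T_s)⁴ = 0.8804, so ε = 2(1 − 0.8804) = 0.2392.

0.239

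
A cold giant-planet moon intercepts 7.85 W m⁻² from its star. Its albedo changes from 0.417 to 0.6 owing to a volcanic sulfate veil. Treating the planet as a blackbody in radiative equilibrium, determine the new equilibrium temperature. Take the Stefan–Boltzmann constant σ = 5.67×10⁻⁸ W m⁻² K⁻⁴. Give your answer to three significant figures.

T₂ = [S(1−α₂)/(4σ)]^(1/4) = [7.850·0.4/(4σ)]^(1/4) = 61.00 K.

61.0 K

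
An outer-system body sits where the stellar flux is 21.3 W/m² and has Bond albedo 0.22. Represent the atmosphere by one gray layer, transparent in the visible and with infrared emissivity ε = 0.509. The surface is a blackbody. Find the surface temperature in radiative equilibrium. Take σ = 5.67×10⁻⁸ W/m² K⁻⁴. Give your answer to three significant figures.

99.6 kelvin

The planet radiates to space at T_e = [S(1−α)/(4σ)]^(1/4) = 92.51 K.
Surface balance with a leaky layer gives σT_s⁴ = σT_e⁴·2/(2−ε), so T_s = T_e·[2/(2−0.509)]^(1/4) = 99.56 K.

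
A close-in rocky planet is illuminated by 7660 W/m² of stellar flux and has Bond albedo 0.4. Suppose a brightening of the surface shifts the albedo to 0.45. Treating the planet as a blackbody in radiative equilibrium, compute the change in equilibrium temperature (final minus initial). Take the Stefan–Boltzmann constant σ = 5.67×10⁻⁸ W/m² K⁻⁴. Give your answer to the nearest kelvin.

-8 K

Initial: T₁ = [S(1−0.4)/(4σ)]^(1/4) = 377.3 K.
After:  T₂ = [7660·0.55/(4σ)]^(1/4) = 369.2 K.
Change: 369.2 − 377.3 = -8.119 K.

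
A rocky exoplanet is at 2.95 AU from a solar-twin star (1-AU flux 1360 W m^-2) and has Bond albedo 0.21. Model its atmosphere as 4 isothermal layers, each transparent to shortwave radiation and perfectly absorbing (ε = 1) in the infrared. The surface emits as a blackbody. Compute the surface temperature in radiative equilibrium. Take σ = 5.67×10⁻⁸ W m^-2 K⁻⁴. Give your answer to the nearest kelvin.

Irradiance scales as 1/d², so S = 1360 W m^-2 × (1/2.95)² = 156.3 W m^-2.
Top-of-atmosphere balance: σT_e⁴ = S(1−α)/4 = 30.86 W m^-2 → T_e = 152.7 K.
Layer-by-layer balance gives σT_s⁴ = (N+1)σT_e⁴, so T_s = 5^¼·152.7 = 228.4 K.

228 K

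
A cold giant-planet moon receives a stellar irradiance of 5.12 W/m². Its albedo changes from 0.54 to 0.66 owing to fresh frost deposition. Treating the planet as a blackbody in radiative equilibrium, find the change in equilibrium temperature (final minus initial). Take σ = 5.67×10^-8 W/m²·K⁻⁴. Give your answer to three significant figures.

-4.13 kelvin

Before: T₁ = [5.120·0.46/(4σ)]^(1/4) = 56.77 K.
Final:   T₂ = [S(1−0.66)/(4σ)]^(1/4) = 52.64 K.
Change: 52.64 − 56.77 = -4.132 K.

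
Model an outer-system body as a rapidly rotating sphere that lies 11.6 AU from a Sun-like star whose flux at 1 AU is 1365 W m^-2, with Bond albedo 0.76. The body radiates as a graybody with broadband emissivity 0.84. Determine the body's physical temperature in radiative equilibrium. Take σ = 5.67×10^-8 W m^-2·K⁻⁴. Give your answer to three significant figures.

Flux at the orbit: S = 1365/(11.6)² = 10.14 W m^-2.
The planet absorbs (1−α)S over its disc πR² and re-emits over 4πR², so the mean absorbed flux is (1−0.76)·10.14/4 = 0.6087 W m^-2.
Radiative balance εσT⁴ = 0.6087 gives T = [0.6087/(0.84·σ)]^(1/4) = 59.79 K.

59.8 kelvin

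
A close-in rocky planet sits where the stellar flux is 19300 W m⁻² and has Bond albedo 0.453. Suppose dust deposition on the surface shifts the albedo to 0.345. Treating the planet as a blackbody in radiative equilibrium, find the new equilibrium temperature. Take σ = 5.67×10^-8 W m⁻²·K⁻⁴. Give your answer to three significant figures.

New equilibrium: T₂ = [(1−0.345)·19300/(4σ)]^(1/4) = 485.9 K.

486 kelvin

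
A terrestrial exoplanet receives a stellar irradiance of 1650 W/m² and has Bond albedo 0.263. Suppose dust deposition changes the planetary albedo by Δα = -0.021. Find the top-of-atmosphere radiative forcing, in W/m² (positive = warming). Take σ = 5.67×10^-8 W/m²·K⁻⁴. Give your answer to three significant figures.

8.66 W/m²

The change in absorbed flux is Δ[S(1−α)/4] = −SΔα/4 = 8.663 W/m².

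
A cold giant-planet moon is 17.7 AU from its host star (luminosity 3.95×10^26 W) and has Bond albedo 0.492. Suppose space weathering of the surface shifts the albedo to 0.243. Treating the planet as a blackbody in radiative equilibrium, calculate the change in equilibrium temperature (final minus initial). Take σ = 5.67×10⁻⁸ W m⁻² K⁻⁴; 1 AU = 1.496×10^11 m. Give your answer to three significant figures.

5.90 K

Orbital distance: d = 17.7 AU = 2.648×10^12 m.
Spreading L over a sphere of radius d: S = 3.95×10^26/(4π·2.65×10^12²) = 4.483 W m⁻².
Initial: T₁ = [S(1−0.492)/(4σ)]^(1/4) = 56.29 K.
With α = 0.243, T₂ = 62.20 K.
Change: 62.20 − 56.29 = 5.903 K.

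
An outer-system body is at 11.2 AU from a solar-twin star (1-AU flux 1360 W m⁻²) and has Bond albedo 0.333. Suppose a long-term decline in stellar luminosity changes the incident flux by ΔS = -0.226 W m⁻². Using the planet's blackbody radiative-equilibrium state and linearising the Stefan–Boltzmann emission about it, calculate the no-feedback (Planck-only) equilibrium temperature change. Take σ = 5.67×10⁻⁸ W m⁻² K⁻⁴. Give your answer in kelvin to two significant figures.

-0.39 K

By the inverse-square law, S = 1360/11.2² = 10.84 W m⁻².
The baseline emission temperature is T_e = 75.14 K.
TOA radiative forcing: ΔF = (1−α)ΔS/4 = 0.667·(-0.226)/4 = -0.03769 W m⁻².
The Planck feedback parameter is 4σT_e³ = 0.09623 W m⁻²/K.
So ΔT₀ = -0.03769/0.09623 = -0.392 K.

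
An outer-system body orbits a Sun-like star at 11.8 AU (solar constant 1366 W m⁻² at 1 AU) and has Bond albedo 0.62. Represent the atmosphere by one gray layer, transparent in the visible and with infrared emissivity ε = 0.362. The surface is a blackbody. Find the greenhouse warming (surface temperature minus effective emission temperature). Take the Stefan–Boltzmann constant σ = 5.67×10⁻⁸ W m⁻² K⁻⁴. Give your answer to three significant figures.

3.26 kelvin

Flux at the orbit: S = 1366/(11.8)² = 9.810 W m⁻².
Effective emission temperature (TOA balance): σT_e⁴ = S(1−α)/4 = 0.9320 W m⁻² → T_e = 63.67 K.
Surface balance with a leaky layer gives σT_s⁴ = σT_e⁴·2/(2−ε), so T_s = T_e·[2/(2−0.362)]^(1/4) = 66.93 K.
The atmosphere warms the surface by 3.259 K.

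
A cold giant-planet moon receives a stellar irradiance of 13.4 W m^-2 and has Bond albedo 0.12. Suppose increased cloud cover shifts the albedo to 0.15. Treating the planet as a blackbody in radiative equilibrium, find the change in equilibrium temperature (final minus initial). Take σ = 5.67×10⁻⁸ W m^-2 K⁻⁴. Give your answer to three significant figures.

-0.733 kelvin

Before: T₁ = [13.40·0.88/(4σ)]^(1/4) = 84.92 K.
With α = 0.15, T₂ = 84.18 K.
ΔT = T₂ − T₁ = -0.7332 K.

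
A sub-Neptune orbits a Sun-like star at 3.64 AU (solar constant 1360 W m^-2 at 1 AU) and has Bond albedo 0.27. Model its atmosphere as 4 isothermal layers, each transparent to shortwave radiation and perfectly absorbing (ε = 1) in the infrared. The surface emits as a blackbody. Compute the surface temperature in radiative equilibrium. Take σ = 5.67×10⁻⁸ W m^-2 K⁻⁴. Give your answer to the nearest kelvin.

By the inverse-square law, S = 1360/3.64² = 102.6 W m^-2.
OLR = S(1−α)/4 = 18.73 W m^-2; the top layer radiates at T_e = 134.8 K.
For an N-layer opaque stack, T_s⁴ = (N+1)T_e⁴, hence T_s = (5)^(1/4)×134.8 K = 201.6 K.

202 K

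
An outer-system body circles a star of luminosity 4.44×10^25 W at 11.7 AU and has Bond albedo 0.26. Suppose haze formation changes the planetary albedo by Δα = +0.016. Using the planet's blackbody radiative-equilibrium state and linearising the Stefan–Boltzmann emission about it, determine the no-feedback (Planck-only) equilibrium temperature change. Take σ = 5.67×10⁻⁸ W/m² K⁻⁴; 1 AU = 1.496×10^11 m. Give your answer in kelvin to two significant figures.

-0.24 kelvin

Orbital distance: d = 11.7 AU = 1.750×10^12 m.
Spreading L over a sphere of radius d: S = 4.44×10^25/(4π·1.75×10^12²) = 1.153 W/m².
The baseline emission temperature is T_e = 44.04 K.
The change in absorbed flux is Δ[S(1−α)/4] = −SΔα/4 = -0.004613 W/m².
The Planck feedback parameter is 4σT_e³ = 0.01938 W/m²/K.
So ΔT₀ = -0.004613/0.01938 = -0.238 K.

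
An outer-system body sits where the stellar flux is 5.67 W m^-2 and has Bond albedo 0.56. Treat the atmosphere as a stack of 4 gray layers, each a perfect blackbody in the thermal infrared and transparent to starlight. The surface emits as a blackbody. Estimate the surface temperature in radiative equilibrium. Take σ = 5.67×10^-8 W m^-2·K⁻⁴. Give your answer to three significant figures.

86.1 K

The effective emission temperature is T_e = [S(1−α)/(4σ)]^¼ = 57.59 K.
Layer-by-layer balance gives σT_s⁴ = (N+1)σT_e⁴, so T_s = 5^¼·57.59 = 86.12 K.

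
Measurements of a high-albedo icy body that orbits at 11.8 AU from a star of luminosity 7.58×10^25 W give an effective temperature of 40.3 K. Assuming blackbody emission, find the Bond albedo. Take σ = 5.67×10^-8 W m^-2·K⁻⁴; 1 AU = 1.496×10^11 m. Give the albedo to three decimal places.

0.691

Orbital distance: d = 11.8 AU = 1.765×10^12 m.
S = L/(4πd²) = 1.936 W m^-2.
Rearranging the radiative balance, α = 1 − 4σT⁴/S.
σT⁴ = 0.1496 W m^-2, so 4σT⁴ = 0.5982 W m^-2.
1−α = 0.5982/1.936 = 0.3091, so α = 0.6909.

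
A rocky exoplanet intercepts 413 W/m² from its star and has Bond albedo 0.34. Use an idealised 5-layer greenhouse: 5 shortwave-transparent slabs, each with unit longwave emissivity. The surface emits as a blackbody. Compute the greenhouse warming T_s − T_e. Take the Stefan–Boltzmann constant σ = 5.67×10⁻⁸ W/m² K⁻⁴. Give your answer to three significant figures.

The effective emission temperature is T_e = [S(1−α)/(4σ)]^¼ = 186.2 K.
Surface: T_s = (6)^¼·T_e = 291.4 K.
Warming: T_s − T_e = 105.2 K.

105 K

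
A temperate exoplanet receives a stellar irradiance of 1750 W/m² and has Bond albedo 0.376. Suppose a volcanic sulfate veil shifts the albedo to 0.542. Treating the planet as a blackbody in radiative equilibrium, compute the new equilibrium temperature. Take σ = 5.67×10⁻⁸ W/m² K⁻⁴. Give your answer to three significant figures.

With the new albedo, S(1−α₂)/4 = 200.4 W/m², so T₂ = 243.8 K.

244 kelvin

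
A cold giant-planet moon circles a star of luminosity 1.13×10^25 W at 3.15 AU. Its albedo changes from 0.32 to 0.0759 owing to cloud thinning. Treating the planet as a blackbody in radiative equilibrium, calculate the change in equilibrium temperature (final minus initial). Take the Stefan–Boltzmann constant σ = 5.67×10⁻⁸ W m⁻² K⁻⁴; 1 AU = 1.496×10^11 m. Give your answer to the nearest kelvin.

d = 3.15 × 1.496×10^11 m = 4.712×10^11 m.
S = L/(4πd²) = 4.049 W m⁻².
Before: T₁ = [4.049·0.68/(4σ)]^(1/4) = 59.03 K.
After:  T₂ = [4.049·0.924/(4σ)]^(1/4) = 63.73 K.
ΔT = T₂ − T₁ = 4.704 K.

5 kelvin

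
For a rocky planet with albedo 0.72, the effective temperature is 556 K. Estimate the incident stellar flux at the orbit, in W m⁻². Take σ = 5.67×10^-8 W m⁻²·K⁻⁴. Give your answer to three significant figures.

From S(1−α)/4 = σT⁴: S = 4σT⁴/(1−α).
The emitted flux is σT⁴ = 5419 W m⁻².
S = 4·5419/0.28 = 77410 W m⁻².

77400 W m⁻²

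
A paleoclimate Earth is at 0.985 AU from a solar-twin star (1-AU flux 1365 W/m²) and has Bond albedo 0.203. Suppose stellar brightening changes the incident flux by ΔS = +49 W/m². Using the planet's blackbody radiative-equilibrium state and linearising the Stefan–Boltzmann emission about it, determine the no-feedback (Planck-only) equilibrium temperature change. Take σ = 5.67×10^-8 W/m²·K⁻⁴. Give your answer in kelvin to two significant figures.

Irradiance scales as 1/d², so S = 1365 W/m² × (1/0.985)² = 1407 W/m².
Unperturbed T_e = [1407·(1−0.203)/(4σ)]^¼ = 265.2 K.
ΔF = Δ[S(1−α)]/4 = (1−0.203)·+49/4 = 9.763 W/m².
Planck response: λ_P = 4σT_e³ = 4·5.67×10⁻⁸·(265.2)³ = 4.229 W/m²/K.
ΔT₀ = ΔF/λ_P = 9.763/4.229 = 2.31 K.

2.3 kelvin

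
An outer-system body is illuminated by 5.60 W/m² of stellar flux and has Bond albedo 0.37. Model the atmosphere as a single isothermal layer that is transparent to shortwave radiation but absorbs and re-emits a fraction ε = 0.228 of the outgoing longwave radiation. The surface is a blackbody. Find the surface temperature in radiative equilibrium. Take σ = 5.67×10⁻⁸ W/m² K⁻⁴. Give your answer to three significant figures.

64.7 K

At the top of the atmosphere, σT_e⁴ = S(1−α)/4 = 0.8820 W/m², giving T_e = 62.80 K.
The surface balance (absorbed SW + ε·downward IR = σT_s⁴) with T_a⁴ = T_s⁴/2 reduces to T_s = T_e·[2/(2−ε)]^¼ = 64.73 K.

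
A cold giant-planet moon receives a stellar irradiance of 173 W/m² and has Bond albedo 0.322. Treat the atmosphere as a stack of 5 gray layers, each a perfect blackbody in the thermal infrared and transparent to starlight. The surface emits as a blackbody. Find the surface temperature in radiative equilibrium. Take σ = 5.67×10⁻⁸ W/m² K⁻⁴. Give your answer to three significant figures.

236 K

Top-of-atmosphere balance: σT_e⁴ = S(1−α)/4 = 29.32 W/m² → T_e = 150.8 K.
With N = 5 opaque layers, T_s = (N+1)^(1/4)·T_e = 6^(1/4)·150.8 = 236.0 K.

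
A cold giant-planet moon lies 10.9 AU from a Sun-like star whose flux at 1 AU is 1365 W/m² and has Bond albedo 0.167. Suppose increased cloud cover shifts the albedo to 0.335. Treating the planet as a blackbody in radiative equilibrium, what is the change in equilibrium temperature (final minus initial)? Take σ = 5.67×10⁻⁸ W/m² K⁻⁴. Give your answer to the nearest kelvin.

Irradiance scales as 1/d², so S = 1365 W/m² × (1/10.9)² = 11.49 W/m².
With α = 0.167, T₁ = 80.60 K.
With α = 0.335, T₂ = 76.18 K.
ΔT = T₂ − T₁ = -4.413 K.

-4 kelvin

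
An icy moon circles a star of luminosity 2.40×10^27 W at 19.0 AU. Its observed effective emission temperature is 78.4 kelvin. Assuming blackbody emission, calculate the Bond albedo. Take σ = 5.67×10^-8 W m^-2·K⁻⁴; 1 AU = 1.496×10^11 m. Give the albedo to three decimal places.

d = 19.0 × 1.496×10^11 m = 2.842×10^12 m.
Spreading L over a sphere of radius d: S = 2.40×10^27/(4π·2.84×10^12²) = 23.64 W m^-2.
Rearranging the radiative balance, α = 1 − 4σT⁴/S.
σT⁴ = 2.142 W m^-2, so 4σT⁴ = 8.569 W m^-2.
Hence α = 1 − 8.569/23.64 = 0.6375.

0.638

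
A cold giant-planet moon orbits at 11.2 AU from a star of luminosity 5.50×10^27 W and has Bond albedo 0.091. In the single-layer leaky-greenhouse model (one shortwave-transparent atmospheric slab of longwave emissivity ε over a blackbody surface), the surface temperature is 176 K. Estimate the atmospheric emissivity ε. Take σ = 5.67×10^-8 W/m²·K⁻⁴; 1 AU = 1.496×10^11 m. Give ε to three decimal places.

d = 11.2 × 1.496×10^11 m = 1.676×10^12 m.
S = L/(4πd²) = 155.9 W/m².
Effective temperature: T_e = [S(1−α)/(4σ)]^(1/4) = 158.1 K.
Since (2−ε)/2 = (T_e/T_s)⁴ = 0.6512, ε = 0.6976.

0.698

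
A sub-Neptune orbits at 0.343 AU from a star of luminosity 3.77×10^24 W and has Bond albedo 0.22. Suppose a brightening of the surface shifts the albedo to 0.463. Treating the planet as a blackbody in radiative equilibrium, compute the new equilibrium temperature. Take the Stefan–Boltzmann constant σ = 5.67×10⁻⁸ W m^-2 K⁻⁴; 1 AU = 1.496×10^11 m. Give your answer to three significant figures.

d = 0.343 × 1.496×10^11 m = 5.131×10^10 m.
Flux at the orbit: S = L/(4πd²) = 3.77×10^24/(4π·(5.13×10^10)²) = 113.9 W m^-2.
With the new albedo, S(1−α₂)/4 = 15.30 W m^-2, so T₂ = 128.2 K.

128 K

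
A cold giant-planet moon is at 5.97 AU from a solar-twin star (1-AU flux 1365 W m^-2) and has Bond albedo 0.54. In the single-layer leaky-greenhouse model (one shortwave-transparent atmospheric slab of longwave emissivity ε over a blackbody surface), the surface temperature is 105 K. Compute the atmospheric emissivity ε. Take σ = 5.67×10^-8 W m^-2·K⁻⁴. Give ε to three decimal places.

0.722

Irradiance scales as 1/d², so S = 1365 W m^-2 × (1/5.97)² = 38.30 W m^-2.
TOA balance gives T_e = 93.88 K.
Inverting T_s⁴ = 2T_e⁴/(2−ε): (T_e/T_s)⁴ = 0.6391, so ε = 2(1 − 0.6391) = 0.7219.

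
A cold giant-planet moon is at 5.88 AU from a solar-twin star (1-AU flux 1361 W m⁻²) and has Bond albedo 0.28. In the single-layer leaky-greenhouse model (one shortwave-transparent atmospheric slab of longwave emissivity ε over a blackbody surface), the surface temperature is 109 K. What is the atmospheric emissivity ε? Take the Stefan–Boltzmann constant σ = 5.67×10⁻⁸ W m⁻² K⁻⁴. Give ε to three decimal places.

0.229

Irradiance scales as 1/d², so S = 1361 W m⁻² × (1/5.88)² = 39.36 W m⁻².
First, T_e = [39.36·(1−0.28)/(4σ)]^(1/4) = 105.7 K.
Since (2−ε)/2 = (T_e/T_s)⁴ = 0.8853, ε = 0.2294.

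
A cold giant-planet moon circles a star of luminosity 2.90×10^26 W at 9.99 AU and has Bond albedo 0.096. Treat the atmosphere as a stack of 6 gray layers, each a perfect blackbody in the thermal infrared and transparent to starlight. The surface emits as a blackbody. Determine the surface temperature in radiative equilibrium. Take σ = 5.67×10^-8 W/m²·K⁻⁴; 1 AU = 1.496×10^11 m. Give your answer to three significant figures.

Orbital distance: d = 9.99 AU = 1.495×10^12 m.
Spreading L over a sphere of radius d: S = 2.90×10^26/(4π·1.49×10^12²) = 10.33 W/m².
The effective emission temperature is T_e = [S(1−α)/(4σ)]^¼ = 80.11 K.
Layer-by-layer balance gives σT_s⁴ = (N+1)σT_e⁴, so T_s = 7^¼·80.11 = 130.3 K.

130 kelvin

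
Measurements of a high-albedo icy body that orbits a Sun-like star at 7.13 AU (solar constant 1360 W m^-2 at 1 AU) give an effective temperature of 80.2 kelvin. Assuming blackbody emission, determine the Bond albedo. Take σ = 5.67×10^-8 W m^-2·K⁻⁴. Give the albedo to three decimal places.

Flux at the orbit: S = 1360/(7.13)² = 26.75 W m^-2.
Rearranging the radiative balance, α = 1 − 4σT⁴/S.
σT⁴ = 2.346 W m^-2, so 4σT⁴ = 9.383 W m^-2.
1−α = 9.383/26.75 = 0.3507, so α = 0.6493.

0.649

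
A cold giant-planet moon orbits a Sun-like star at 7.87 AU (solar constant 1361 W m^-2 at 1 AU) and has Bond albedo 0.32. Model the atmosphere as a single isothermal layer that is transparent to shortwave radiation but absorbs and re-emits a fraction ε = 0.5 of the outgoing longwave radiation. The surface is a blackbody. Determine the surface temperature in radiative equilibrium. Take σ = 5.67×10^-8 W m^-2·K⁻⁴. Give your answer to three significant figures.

96.8 K

By the inverse-square law, S = 1361/7.87² = 21.97 W m^-2.
The planet radiates to space at T_e = [S(1−α)/(4σ)]^(1/4) = 90.09 K.
For a single slab of emissivity ε, T_s⁴ = 2T_e⁴/(2−ε); thus T_s = 90.09·(1.333)^(1/4) = 96.81 K.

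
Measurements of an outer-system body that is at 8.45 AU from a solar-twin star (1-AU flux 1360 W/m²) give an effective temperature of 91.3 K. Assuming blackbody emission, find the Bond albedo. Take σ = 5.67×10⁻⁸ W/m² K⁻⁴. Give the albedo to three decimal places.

By the inverse-square law, S = 1360/8.45² = 19.05 W/m².
From σT⁴ = S(1−α)/4 we invert for α: 1−α = 4σT⁴/S.
4σT⁴ = 4·5.67×10⁻⁸·(91.3)⁴ = 15.76 W/m².
Hence α = 1 − 15.76/19.05 = 0.1726.

0.173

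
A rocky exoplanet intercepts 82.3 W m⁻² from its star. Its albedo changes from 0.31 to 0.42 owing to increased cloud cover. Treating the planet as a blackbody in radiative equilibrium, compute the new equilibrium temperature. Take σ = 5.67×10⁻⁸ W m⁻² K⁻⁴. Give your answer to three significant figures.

T₂ = [S(1−α₂)/(4σ)]^(1/4) = [82.30·0.58/(4σ)]^(1/4) = 120.4 K.

120 kelvin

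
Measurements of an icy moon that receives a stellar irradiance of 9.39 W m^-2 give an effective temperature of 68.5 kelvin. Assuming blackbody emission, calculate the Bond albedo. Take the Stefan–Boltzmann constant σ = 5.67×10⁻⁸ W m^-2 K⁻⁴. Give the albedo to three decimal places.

Energy balance: S(1−α)/4 = σT⁴, so 1−α = 4σT⁴/S.
σT⁴ = 1.248 W m^-2, so 4σT⁴ = 4.994 W m^-2.
1−α = 4.994/9.390 = 0.5318, so α = 0.4682.

0.468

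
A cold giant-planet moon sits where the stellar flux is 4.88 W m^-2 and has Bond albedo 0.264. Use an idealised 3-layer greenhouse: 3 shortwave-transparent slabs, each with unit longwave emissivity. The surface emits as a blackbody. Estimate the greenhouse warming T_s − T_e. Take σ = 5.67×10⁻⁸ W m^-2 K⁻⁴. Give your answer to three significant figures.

The effective emission temperature is T_e = [S(1−α)/(4σ)]^¼ = 63.08 K.
T_s = (N+1)^(1/4)·T_e = 89.21 K.
So the greenhouse effect raises the surface by 89.21 − 63.08 = 26.13 K.

26.1 K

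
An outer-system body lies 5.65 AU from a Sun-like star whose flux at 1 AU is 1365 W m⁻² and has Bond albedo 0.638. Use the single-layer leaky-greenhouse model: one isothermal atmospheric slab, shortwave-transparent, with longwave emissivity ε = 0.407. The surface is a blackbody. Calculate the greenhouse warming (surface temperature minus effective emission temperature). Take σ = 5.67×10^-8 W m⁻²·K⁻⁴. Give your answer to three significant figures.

Flux at the orbit: S = 1365/(5.65)² = 42.76 W m⁻².
At the top of the atmosphere, σT_e⁴ = S(1−α)/4 = 3.870 W m⁻², giving T_e = 90.89 K.
Surface balance with a leaky layer gives σT_s⁴ = σT_e⁴·2/(2−ε), so T_s = T_e·[2/(2−0.407)]^(1/4) = 96.21 K.
The atmosphere warms the surface by 5.320 K.

5.32 K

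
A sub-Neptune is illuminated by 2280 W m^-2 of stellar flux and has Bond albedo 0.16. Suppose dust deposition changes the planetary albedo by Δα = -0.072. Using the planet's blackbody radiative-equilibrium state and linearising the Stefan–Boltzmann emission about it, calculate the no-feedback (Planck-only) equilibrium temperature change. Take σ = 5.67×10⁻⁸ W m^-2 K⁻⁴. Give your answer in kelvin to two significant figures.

6.5 K

Unperturbed T_e = [2280·(1−0.16)/(4σ)]^¼ = 303.1 K.
TOA radiative forcing: ΔF = −S·Δα/4 = −2280·(-0.072)/4 = 41.04 W m^-2.
Planck response: λ_P = 4σT_e³ = 4·5.67×10⁻⁸·(303.1)³ = 6.318 W m^-2/K.
Hence the no-feedback warming is ΔF/(4σT_e³) = 6.50 K.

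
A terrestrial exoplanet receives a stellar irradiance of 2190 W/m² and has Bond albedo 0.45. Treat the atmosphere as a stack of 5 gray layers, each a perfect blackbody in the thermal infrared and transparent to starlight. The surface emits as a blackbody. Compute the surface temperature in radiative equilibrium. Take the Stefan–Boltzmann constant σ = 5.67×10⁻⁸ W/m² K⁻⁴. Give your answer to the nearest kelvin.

423 kelvin

OLR = S(1−α)/4 = 301.1 W/m²; the top layer radiates at T_e = 270.0 K.
With N = 5 opaque layers, T_s = (N+1)^(1/4)·T_e = 6^(1/4)·270.0 = 422.5 K.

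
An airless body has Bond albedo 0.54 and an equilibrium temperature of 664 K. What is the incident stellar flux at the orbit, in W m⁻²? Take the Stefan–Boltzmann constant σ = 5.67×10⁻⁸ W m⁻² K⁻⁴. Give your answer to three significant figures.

From S(1−α)/4 = σT⁴: S = 4σT⁴/(1−α).
σT⁴ = 5.67×10⁻⁸·(664)⁴ = 11020 W m⁻².
S = 4·11020/0.46 = 95840 W m⁻².

95800 W m⁻²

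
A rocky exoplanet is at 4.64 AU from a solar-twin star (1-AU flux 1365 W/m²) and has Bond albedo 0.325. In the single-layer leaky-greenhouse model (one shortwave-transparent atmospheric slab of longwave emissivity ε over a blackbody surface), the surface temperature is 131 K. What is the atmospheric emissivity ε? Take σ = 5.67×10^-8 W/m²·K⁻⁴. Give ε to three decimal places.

By the inverse-square law, S = 1365/4.64² = 63.40 W/m².
First, T_e = [63.40·(1−0.325)/(4σ)]^(1/4) = 117.2 K.
T_s⁴ = T_e⁴·2/(2−ε) → ε = 2 − 2(T_e/T_s)⁴ = 2 − 2·(117.2/131)⁴ = 0.7185.

0.719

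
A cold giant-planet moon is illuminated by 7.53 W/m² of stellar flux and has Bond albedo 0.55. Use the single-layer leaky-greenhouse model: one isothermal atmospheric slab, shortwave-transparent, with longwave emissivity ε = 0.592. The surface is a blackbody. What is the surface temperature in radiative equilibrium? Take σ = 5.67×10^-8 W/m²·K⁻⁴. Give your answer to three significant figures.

67.9 K

The planet radiates to space at T_e = [S(1−α)/(4σ)]^(1/4) = 62.17 K.
The surface balance (absorbed SW + ε·downward IR = σT_s⁴) with T_a⁴ = T_s⁴/2 reduces to T_s = T_e·[2/(2−ε)]^¼ = 67.87 K.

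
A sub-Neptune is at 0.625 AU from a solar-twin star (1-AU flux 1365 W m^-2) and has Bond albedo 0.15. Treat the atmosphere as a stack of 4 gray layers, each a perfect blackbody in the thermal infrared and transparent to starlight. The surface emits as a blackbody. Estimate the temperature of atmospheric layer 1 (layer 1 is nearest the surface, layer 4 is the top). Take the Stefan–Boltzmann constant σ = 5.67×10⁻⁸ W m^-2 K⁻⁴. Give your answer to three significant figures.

By the inverse-square law, S = 1365/0.625² = 3494 W m^-2.
The effective emission temperature is T_e = [S(1−α)/(4σ)]^¼ = 338.3 K.
In the N-layer model, layer k (counted from the surface) has T_k = (N+1−k)^(1/4)·T_e.
With k = 1: T_1 = (4+1−1)^¼·338.3 K = 478.4 K.

478 K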